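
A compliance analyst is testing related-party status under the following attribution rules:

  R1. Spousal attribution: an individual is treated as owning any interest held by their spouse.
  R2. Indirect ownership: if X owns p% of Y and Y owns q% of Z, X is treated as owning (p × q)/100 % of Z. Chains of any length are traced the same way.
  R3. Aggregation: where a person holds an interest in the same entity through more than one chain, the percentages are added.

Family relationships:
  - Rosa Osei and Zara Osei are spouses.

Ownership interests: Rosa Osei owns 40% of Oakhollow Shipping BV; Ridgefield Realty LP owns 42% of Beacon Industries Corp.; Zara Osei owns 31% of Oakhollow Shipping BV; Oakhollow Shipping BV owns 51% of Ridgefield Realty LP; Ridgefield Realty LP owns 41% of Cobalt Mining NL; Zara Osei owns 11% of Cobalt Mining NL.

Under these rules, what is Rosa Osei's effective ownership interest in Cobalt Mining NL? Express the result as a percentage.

25.8461%

By spousal attribution (R1), Rosa Osei is treated as also owning Zara Osei's interest in Oakhollow Shipping BV, giving 40% + 31% = 71%.
By spousal attribution (R1), Rosa Osei is treated as owning Zara Osei's 11% interest in Cobalt Mining NL.
Chain via Oakhollow Shipping BV → Ridgefield Realty LP (R2): 71% × 51% × 41% = 14.8461% of Cobalt Mining NL.
Direct interest in Cobalt Mining NL: 11%.
Aggregating (R3): 14.8461% + 11% = 25.8461%.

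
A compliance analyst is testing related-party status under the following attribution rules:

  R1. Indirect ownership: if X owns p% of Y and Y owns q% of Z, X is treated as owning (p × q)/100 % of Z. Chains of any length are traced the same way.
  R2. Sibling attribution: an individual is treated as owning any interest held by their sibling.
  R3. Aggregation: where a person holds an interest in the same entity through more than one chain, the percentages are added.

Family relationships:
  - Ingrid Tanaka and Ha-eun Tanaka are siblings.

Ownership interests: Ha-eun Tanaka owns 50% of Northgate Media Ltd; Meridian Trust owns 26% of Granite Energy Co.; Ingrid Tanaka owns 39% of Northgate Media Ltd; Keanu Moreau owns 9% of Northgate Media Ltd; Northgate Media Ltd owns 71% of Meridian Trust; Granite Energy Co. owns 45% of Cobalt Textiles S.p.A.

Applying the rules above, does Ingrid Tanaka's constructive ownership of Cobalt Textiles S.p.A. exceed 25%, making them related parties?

By sibling attribution (R2), Ingrid Tanaka is treated as also owning Ha-eun Tanaka's interest in Northgate Media Ltd, giving 39% + 50% = 89%.
Chain via Northgate Media Ltd → Meridian Trust → Granite Energy Co. (R1): 89% × 71% × 26% × 45% = 7.39323% of Cobalt Textiles S.p.A.
7.39323% does not exceed the 25% threshold, so Ingrid is not a related party to Cobalt Textiles S.p.A.

No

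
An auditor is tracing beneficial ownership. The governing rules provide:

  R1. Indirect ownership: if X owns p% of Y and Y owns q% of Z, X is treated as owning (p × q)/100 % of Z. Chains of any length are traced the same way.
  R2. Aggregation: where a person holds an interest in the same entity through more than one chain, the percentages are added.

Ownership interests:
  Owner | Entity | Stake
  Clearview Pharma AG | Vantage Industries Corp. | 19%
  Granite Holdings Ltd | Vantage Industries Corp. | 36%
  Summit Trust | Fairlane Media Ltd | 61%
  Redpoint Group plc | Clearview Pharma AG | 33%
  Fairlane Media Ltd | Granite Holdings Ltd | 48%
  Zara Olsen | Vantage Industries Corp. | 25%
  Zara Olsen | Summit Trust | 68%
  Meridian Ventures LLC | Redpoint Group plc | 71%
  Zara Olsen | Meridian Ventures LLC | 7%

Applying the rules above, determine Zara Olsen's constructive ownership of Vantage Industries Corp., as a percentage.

32.479363%

Chain via Summit Trust → Fairlane Media Ltd → Granite Holdings Ltd (R1): 68% × 61% × 48% × 36% = 7.167744% of Vantage Industries Corp.
Chain via Meridian Ventures LLC → Redpoint Group plc → Clearview Pharma AG (R1): 7% × 71% × 33% × 19% = 0.311619% of Vantage Industries Corp.
Direct interest in Vantage Industries Corp: 25%.
Aggregating (R2): 7.167744% + 0.311619% + 25% = 32.479363%.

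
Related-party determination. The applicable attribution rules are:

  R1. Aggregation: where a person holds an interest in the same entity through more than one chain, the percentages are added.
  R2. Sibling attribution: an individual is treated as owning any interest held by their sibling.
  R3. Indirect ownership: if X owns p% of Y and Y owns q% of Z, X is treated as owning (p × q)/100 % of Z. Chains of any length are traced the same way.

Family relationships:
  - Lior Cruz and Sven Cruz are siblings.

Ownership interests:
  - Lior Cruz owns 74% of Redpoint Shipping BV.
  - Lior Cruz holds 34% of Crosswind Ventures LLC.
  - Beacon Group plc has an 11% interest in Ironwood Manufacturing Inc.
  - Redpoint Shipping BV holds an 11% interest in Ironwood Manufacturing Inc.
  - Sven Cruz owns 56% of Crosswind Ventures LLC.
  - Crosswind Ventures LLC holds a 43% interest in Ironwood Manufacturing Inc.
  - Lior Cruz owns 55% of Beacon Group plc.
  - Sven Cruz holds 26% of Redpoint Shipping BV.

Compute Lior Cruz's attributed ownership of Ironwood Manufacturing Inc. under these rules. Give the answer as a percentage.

By sibling attribution (R2), Lior Cruz is treated as also owning Sven Cruz's interest in Redpoint Shipping BV, giving 74% + 26% = 100%.
By sibling attribution (R2), Lior Cruz is treated as also owning Sven Cruz's interest in Crosswind Ventures LLC, giving 34% + 56% = 90%.
Chain via Beacon Group plc (R3): 55% × 11% = 6.05% of Ironwood Manufacturing Inc.
Chain via Redpoint Shipping BV (R3): 100% × 11% = 11% of Ironwood Manufacturing Inc.
Chain via Crosswind Ventures LLC (R3): 90% × 43% = 38.7% of Ironwood Manufacturing Inc.
Aggregating (R1): 6.05% + 11% + 38.7% = 55.75%.

55.75%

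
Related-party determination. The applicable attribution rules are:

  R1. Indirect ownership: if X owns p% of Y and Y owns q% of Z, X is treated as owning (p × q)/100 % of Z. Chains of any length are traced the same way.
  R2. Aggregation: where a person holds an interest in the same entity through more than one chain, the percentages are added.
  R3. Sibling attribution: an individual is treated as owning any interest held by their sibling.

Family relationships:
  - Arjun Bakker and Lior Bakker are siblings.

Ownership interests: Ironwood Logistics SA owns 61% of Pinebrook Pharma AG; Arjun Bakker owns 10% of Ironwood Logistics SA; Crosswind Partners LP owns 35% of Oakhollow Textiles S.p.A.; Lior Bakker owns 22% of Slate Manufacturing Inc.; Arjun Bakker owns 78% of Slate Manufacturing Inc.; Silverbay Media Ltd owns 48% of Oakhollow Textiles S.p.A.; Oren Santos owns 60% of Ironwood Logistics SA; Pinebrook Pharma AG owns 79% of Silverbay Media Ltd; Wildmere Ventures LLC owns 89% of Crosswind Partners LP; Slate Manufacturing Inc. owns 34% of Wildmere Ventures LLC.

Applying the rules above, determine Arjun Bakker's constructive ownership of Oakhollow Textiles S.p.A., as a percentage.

12.90412%

By sibling attribution (R3), Arjun Bakker is treated as also owning Lior Bakker's interest in Slate Manufacturing Inc, giving 78% + 22% = 100%.
Chain via Ironwood Logistics SA → Pinebrook Pharma AG → Silverbay Media Ltd (R1): 10% × 61% × 79% × 48% = 2.31312% of Oakhollow Textiles S.p.A.
Chain via Slate Manufacturing Inc. → Wildmere Ventures LLC → Crosswind Partners LP (R1): 100% × 34% × 89% × 35% = 10.591% of Oakhollow Textiles S.p.A.
Aggregating (R2): 2.31312% + 10.591% = 12.90412%.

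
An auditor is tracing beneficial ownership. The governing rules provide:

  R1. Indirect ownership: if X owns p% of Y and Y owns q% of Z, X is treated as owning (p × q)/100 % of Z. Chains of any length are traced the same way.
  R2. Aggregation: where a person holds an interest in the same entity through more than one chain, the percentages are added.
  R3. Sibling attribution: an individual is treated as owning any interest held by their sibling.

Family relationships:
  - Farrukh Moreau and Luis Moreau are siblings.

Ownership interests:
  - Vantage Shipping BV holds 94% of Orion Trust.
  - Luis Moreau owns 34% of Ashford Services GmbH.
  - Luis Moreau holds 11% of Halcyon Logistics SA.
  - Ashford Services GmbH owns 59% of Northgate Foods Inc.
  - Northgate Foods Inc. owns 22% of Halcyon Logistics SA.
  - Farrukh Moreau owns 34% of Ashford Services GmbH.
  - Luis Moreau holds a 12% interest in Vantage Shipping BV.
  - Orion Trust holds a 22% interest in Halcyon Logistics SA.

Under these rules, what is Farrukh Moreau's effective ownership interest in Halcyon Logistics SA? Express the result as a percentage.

By sibling attribution (R3), Farrukh Moreau is treated as also owning Luis Moreau's interest in Ashford Services GmbH, giving 34% + 34% = 68%.
By sibling attribution (R3), Farrukh Moreau is treated as owning Luis Moreau's 12% interest in Vantage Shipping BV.
By sibling attribution (R3), Farrukh Moreau is treated as owning Luis Moreau's 11% interest in Halcyon Logistics SA.
Chain via Ashford Services GmbH → Northgate Foods Inc. (R1): 68% × 59% × 22% = 8.8264% of Halcyon Logistics SA.
Chain via Vantage Shipping BV → Orion Trust (R1): 12% × 94% × 22% = 2.4816% of Halcyon Logistics SA.
Direct interest in Halcyon Logistics SA: 11%.
Aggregating (R2): 8.8264% + 2.4816% + 11% = 22.308%.

22.308%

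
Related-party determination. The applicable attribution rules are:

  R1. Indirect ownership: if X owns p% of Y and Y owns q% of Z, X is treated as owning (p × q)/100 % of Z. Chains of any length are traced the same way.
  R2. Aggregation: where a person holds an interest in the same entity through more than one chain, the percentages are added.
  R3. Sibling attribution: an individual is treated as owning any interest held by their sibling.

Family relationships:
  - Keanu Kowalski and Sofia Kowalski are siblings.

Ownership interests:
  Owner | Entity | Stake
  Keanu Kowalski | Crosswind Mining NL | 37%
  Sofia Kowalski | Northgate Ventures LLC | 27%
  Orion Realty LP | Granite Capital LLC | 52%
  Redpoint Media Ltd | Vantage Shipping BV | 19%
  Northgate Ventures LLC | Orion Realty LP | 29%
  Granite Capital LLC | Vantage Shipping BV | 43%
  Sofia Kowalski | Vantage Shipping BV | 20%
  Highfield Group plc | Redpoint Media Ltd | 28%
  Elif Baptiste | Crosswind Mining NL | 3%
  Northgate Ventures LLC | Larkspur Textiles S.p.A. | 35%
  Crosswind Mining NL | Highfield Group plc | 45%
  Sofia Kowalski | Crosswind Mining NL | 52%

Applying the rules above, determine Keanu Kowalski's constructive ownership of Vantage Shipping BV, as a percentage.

23.881448%

By sibling attribution (R3), Keanu Kowalski is treated as also owning Sofia Kowalski's interest in Crosswind Mining NL, giving 37% + 52% = 89%.
By sibling attribution (R3), Keanu Kowalski is treated as owning Sofia Kowalski's 27% interest in Northgate Ventures LLC.
By sibling attribution (R3), Keanu Kowalski is treated as owning Sofia Kowalski's 20% interest in Vantage Shipping BV.
Chain via Crosswind Mining NL → Highfield Group plc → Redpoint Media Ltd (R1): 89% × 45% × 28% × 19% = 2.13066% of Vantage Shipping BV.
Chain via Northgate Ventures LLC → Orion Realty LP → Granite Capital LLC (R1): 27% × 29% × 52% × 43% = 1.750788% of Vantage Shipping BV.
Direct interest in Vantage Shipping BV: 20%.
Aggregating (R2): 2.13066% + 1.750788% + 20% = 23.881448%.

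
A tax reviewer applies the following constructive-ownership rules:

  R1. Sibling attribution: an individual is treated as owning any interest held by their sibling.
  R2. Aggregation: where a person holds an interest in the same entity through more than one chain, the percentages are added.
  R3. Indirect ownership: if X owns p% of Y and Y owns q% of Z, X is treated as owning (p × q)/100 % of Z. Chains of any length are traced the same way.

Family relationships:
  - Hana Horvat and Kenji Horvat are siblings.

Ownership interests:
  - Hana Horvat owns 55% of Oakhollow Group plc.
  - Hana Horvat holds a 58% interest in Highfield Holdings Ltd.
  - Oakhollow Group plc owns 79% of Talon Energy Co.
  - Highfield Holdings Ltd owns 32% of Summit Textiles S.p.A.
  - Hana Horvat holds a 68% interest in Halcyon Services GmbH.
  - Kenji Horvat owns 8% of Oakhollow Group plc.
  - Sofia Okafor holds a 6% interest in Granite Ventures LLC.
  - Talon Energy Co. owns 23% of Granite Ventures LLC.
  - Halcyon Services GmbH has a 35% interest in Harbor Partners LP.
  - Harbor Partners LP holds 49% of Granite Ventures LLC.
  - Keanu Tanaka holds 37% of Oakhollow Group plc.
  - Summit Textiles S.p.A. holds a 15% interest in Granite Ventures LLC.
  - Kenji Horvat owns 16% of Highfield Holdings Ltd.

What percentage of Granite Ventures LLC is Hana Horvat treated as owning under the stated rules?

26.6611%

By sibling attribution (R1), Hana Horvat is treated as also owning Kenji Horvat's interest in Highfield Holdings Ltd, giving 58% + 16% = 74%.
By sibling attribution (R1), Hana Horvat is treated as also owning Kenji Horvat's interest in Oakhollow Group plc, giving 55% + 8% = 63%.
Chain via Highfield Holdings Ltd → Summit Textiles S.p.A. (R3): 74% × 32% × 15% = 3.552% of Granite Ventures LLC.
Chain via Oakhollow Group plc → Talon Energy Co. (R3): 63% × 79% × 23% = 11.4471% of Granite Ventures LLC.
Chain via Halcyon Services GmbH → Harbor Partners LP (R3): 68% × 35% × 49% = 11.662% of Granite Ventures LLC.
Aggregating (R2): 3.552% + 11.4471% + 11.662% = 26.6611%.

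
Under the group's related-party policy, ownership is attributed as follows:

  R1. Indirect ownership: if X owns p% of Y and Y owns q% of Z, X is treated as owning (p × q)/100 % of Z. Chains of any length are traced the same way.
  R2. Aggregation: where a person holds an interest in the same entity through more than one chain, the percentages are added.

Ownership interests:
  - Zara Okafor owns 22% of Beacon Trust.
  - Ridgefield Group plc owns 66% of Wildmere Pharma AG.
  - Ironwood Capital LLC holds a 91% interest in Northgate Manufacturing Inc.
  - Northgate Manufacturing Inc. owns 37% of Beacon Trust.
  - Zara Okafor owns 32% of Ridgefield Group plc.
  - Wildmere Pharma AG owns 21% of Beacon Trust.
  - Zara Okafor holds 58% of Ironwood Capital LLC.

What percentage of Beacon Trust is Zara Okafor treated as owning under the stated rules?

Chain via Ironwood Capital LLC → Northgate Manufacturing Inc. (R1): 58% × 91% × 37% = 19.5286% of Beacon Trust.
Chain via Ridgefield Group plc → Wildmere Pharma AG (R1): 32% × 66% × 21% = 4.4352% of Beacon Trust.
Direct interest in Beacon Trust: 22%.
Aggregating (R2): 19.5286% + 4.4352% + 22% = 45.9638%.

45.9638%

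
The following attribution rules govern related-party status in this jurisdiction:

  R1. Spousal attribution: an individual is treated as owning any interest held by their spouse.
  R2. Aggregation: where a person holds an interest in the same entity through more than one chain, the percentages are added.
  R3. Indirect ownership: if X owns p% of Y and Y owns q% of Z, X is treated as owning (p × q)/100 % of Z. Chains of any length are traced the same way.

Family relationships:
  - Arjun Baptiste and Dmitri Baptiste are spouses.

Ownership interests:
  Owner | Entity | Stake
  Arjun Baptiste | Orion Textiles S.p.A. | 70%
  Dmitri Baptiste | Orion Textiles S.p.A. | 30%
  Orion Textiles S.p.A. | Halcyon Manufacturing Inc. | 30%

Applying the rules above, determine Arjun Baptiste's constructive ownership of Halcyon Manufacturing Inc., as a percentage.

30%

By spousal attribution (R1), Arjun Baptiste is treated as also owning Dmitri Baptiste's interest in Orion Textiles S.p.A, giving 70% + 30% = 100%.
Chain via Orion Textiles S.p.A. (R3): 100% × 30% = 30% of Halcyon Manufacturing Inc.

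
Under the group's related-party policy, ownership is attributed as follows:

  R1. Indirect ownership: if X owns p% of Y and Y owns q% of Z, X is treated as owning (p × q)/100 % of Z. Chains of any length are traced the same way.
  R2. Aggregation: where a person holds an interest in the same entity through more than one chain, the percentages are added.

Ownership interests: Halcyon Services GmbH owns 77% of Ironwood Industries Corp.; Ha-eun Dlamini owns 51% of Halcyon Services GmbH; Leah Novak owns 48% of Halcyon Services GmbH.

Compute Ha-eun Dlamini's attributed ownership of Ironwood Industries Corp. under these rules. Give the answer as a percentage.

39.27%

Chain via Halcyon Services GmbH (R1): 51% × 77% = 39.27% of Ironwood Industries Corp.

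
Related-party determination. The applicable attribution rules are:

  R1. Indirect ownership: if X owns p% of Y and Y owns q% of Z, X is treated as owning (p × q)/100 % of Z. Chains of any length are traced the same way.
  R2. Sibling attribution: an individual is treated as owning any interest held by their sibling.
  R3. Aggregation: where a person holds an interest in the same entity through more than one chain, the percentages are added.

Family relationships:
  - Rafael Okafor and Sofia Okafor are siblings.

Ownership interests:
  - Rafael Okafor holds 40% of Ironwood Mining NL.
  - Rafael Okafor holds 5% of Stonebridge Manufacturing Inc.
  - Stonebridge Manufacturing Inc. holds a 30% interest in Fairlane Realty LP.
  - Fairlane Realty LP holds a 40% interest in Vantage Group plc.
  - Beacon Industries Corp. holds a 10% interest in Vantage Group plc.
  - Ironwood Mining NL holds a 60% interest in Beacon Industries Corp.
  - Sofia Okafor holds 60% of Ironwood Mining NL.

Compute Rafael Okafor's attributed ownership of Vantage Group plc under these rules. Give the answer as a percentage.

By sibling attribution (R2), Rafael Okafor is treated as also owning Sofia Okafor's interest in Ironwood Mining NL, giving 40% + 60% = 100%.
Chain via Ironwood Mining NL → Beacon Industries Corp. (R1): 100% × 60% × 10% = 6% of Vantage Group plc.
Chain via Stonebridge Manufacturing Inc. → Fairlane Realty LP (R1): 5% × 30% × 40% = 0.6% of Vantage Group plc.
Aggregating (R3): 6% + 0.6% = 6.6%.

6.6%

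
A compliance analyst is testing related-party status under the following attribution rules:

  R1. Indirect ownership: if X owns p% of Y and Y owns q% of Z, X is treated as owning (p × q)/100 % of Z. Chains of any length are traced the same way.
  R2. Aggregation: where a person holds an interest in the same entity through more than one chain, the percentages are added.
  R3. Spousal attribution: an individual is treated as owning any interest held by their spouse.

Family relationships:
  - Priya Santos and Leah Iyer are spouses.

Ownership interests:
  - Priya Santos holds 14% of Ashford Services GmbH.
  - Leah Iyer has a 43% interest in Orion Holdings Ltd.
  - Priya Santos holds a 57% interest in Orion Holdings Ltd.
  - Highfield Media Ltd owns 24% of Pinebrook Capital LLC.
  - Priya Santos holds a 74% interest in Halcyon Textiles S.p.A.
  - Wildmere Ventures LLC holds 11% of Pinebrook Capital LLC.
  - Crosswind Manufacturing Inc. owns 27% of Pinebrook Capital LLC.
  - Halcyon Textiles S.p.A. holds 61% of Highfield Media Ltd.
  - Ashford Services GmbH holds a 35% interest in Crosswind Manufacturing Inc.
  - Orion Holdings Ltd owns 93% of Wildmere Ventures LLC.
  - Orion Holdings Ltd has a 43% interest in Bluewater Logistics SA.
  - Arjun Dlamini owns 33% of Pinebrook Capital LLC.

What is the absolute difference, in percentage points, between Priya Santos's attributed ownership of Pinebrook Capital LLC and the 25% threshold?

2.6134

By spousal attribution (R3), Priya Santos is treated as also owning Leah Iyer's interest in Orion Holdings Ltd, giving 57% + 43% = 100%.
Chain via Halcyon Textiles S.p.A. → Highfield Media Ltd (R1): 74% × 61% × 24% = 10.8336% of Pinebrook Capital LLC.
Chain via Ashford Services GmbH → Crosswind Manufacturing Inc. (R1): 14% × 35% × 27% = 1.323% of Pinebrook Capital LLC.
Chain via Orion Holdings Ltd → Wildmere Ventures LLC (R1): 100% × 93% × 11% = 10.23% of Pinebrook Capital LLC.
Aggregating (R2): 10.8336% + 1.323% + 10.23% = 22.3866%.
22.3866% falls short of the 25% threshold by 2.6134 percentage points.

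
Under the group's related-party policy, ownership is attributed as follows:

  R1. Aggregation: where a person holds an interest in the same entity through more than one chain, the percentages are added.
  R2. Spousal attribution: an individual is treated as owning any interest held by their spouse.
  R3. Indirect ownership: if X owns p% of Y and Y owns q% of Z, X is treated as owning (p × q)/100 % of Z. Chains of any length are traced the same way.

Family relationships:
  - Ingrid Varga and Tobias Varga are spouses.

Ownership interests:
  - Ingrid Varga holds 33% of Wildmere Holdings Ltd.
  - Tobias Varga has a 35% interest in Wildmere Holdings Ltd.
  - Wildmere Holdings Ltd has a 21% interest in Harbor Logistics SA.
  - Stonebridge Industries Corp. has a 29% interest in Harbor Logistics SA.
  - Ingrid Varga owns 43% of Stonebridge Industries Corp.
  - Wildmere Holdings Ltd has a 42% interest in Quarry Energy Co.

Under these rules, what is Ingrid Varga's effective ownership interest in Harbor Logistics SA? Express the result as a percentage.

By spousal attribution (R2), Ingrid Varga is treated as also owning Tobias Varga's interest in Wildmere Holdings Ltd, giving 33% + 35% = 68%.
Chain via Stonebridge Industries Corp. (R3): 43% × 29% = 12.47% of Harbor Logistics SA.
Chain via Wildmere Holdings Ltd (R3): 68% × 21% = 14.28% of Harbor Logistics SA.
Aggregating (R1): 12.47% + 14.28% = 26.75%.

26.75%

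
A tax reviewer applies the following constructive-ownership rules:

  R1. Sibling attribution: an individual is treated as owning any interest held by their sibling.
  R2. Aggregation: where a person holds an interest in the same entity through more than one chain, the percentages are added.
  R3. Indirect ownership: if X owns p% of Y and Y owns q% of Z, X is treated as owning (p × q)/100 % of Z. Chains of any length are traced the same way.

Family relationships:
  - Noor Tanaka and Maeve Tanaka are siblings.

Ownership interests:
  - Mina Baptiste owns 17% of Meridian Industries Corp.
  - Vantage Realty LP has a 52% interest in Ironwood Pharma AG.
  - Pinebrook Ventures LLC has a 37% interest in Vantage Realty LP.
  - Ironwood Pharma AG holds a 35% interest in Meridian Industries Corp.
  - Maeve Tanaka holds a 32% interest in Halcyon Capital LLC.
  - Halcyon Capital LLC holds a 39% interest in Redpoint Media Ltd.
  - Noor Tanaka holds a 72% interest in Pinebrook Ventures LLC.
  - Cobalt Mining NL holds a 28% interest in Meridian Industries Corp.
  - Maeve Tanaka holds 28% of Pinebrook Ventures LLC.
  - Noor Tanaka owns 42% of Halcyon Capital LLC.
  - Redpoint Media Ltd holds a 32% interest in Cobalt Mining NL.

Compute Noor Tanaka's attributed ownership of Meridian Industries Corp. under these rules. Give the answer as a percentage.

By sibling attribution (R1), Noor Tanaka is treated as also owning Maeve Tanaka's interest in Pinebrook Ventures LLC, giving 72% + 28% = 100%.
By sibling attribution (R1), Noor Tanaka is treated as also owning Maeve Tanaka's interest in Halcyon Capital LLC, giving 42% + 32% = 74%.
Chain via Pinebrook Ventures LLC → Vantage Realty LP → Ironwood Pharma AG (R3): 100% × 37% × 52% × 35% = 6.734% of Meridian Industries Corp.
Chain via Halcyon Capital LLC → Redpoint Media Ltd → Cobalt Mining NL (R3): 74% × 39% × 32% × 28% = 2.585856% of Meridian Industries Corp.
Aggregating (R2): 6.734% + 2.585856% = 9.319856%.

9.319856%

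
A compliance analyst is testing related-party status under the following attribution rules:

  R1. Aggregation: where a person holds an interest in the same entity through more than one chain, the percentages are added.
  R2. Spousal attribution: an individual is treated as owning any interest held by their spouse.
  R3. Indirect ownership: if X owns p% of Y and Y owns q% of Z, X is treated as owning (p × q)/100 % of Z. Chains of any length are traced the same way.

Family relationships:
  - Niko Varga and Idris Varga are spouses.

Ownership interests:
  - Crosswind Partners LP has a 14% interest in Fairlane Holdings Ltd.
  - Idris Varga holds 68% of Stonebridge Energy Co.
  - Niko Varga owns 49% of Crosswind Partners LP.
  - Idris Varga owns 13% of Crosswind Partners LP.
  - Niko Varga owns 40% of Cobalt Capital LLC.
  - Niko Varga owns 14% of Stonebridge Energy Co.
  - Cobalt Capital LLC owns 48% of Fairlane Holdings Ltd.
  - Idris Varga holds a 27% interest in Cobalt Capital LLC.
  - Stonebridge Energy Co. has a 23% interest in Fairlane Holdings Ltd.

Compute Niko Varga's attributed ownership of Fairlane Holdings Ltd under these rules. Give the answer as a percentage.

By spousal attribution (R2), Niko Varga is treated as also owning Idris Varga's interest in Crosswind Partners LP, giving 49% + 13% = 62%.
By spousal attribution (R2), Niko Varga is treated as also owning Idris Varga's interest in Cobalt Capital LLC, giving 40% + 27% = 67%.
By spousal attribution (R2), Niko Varga is treated as also owning Idris Varga's interest in Stonebridge Energy Co, giving 14% + 68% = 82%.
Chain via Crosswind Partners LP (R3): 62% × 14% = 8.68% of Fairlane Holdings Ltd.
Chain via Cobalt Capital LLC (R3): 67% × 48% = 32.16% of Fairlane Holdings Ltd.
Chain via Stonebridge Energy Co. (R3): 82% × 23% = 18.86% of Fairlane Holdings Ltd.
Aggregating (R1): 8.68% + 32.16% + 18.86% = 59.7%.

59.7%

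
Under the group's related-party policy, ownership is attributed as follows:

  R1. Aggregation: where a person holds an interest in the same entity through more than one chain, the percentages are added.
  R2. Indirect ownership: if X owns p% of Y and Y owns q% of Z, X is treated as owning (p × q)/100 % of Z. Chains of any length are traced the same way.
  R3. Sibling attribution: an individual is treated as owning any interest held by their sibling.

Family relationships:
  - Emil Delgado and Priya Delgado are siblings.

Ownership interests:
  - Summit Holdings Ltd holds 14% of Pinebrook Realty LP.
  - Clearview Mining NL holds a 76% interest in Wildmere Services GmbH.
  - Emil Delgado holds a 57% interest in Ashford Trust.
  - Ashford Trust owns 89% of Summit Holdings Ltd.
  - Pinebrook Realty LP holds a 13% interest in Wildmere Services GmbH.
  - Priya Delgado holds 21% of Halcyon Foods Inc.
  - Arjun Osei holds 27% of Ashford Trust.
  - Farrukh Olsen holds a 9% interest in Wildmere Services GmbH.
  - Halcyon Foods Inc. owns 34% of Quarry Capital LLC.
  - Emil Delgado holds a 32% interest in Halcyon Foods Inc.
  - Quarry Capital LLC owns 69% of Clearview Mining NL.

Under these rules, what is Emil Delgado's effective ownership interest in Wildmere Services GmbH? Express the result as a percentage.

By sibling attribution (R3), Emil Delgado is treated as also owning Priya Delgado's interest in Halcyon Foods Inc, giving 32% + 21% = 53%.
Chain via Ashford Trust → Summit Holdings Ltd → Pinebrook Realty LP (R2): 57% × 89% × 14% × 13% = 0.923286% of Wildmere Services GmbH.
Chain via Halcyon Foods Inc. → Quarry Capital LLC → Clearview Mining NL (R2): 53% × 34% × 69% × 76% = 9.449688% of Wildmere Services GmbH.
Aggregating (R1): 0.923286% + 9.449688% = 10.372974%.

10.372974%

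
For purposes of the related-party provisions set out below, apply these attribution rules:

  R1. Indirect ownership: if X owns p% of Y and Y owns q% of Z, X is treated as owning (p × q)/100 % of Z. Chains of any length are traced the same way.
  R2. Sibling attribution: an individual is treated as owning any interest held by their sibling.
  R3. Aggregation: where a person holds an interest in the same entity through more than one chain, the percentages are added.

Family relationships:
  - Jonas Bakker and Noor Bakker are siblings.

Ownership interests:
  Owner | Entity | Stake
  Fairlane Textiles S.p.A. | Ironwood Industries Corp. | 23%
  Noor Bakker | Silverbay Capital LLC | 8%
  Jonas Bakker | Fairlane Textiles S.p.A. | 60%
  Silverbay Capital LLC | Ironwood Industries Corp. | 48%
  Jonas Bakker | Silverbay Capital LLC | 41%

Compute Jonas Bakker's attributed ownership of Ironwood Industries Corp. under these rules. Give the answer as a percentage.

By sibling attribution (R2), Jonas Bakker is treated as also owning Noor Bakker's interest in Silverbay Capital LLC, giving 41% + 8% = 49%.
Chain via Silverbay Capital LLC (R1): 49% × 48% = 23.52% of Ironwood Industries Corp.
Chain via Fairlane Textiles S.p.A. (R1): 60% × 23% = 13.8% of Ironwood Industries Corp.
Aggregating (R3): 23.52% + 13.8% = 37.32%.

37.32%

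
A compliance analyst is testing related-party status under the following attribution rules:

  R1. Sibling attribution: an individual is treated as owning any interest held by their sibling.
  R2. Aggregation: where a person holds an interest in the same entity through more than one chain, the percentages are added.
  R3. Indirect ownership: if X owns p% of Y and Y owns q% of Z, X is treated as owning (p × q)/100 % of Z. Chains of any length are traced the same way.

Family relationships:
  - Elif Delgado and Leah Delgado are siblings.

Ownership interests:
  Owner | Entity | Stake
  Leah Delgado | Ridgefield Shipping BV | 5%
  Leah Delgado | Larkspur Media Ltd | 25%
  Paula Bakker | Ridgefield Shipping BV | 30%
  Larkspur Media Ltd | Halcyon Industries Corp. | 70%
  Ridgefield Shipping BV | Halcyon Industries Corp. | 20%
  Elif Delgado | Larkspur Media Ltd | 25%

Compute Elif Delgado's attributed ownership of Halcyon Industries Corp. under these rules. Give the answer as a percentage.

36%

By sibling attribution (R1), Elif Delgado is treated as also owning Leah Delgado's interest in Larkspur Media Ltd, giving 25% + 25% = 50%.
By sibling attribution (R1), Elif Delgado is treated as owning Leah Delgado's 5% interest in Ridgefield Shipping BV.
Chain via Larkspur Media Ltd (R3): 50% × 70% = 35% of Halcyon Industries Corp.
Chain via Ridgefield Shipping BV (R3): 5% × 20% = 1% of Halcyon Industries Corp.
Aggregating (R2): 35% + 1% = 36%.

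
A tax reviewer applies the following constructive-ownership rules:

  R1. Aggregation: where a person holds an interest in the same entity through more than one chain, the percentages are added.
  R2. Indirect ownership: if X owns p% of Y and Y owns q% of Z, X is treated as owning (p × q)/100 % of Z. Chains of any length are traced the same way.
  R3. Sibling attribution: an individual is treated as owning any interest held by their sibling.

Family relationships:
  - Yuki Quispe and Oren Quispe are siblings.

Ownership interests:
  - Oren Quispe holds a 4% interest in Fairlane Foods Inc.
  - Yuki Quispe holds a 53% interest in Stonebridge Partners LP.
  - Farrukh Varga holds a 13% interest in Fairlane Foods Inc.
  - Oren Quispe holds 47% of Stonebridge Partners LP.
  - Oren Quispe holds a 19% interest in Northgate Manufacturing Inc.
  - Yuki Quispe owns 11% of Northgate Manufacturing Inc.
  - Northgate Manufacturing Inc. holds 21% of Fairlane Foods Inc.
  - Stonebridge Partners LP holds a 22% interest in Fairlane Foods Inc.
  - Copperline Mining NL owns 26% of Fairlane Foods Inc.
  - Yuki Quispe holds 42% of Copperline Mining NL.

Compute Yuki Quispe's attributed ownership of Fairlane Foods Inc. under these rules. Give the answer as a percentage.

By sibling attribution (R3), Yuki Quispe is treated as also owning Oren Quispe's interest in Northgate Manufacturing Inc, giving 11% + 19% = 30%.
By sibling attribution (R3), Yuki Quispe is treated as also owning Oren Quispe's interest in Stonebridge Partners LP, giving 53% + 47% = 100%.
By sibling attribution (R3), Yuki Quispe is treated as owning Oren Quispe's 4% interest in Fairlane Foods Inc.
Chain via Northgate Manufacturing Inc. (R2): 30% × 21% = 6.3% of Fairlane Foods Inc.
Chain via Copperline Mining NL (R2): 42% × 26% = 10.92% of Fairlane Foods Inc.
Chain via Stonebridge Partners LP (R2): 100% × 22% = 22% of Fairlane Foods Inc.
Direct interest in Fairlane Foods Inc: 4%.
Aggregating (R1): 6.3% + 10.92% + 22% + 4% = 43.22%.

43.22%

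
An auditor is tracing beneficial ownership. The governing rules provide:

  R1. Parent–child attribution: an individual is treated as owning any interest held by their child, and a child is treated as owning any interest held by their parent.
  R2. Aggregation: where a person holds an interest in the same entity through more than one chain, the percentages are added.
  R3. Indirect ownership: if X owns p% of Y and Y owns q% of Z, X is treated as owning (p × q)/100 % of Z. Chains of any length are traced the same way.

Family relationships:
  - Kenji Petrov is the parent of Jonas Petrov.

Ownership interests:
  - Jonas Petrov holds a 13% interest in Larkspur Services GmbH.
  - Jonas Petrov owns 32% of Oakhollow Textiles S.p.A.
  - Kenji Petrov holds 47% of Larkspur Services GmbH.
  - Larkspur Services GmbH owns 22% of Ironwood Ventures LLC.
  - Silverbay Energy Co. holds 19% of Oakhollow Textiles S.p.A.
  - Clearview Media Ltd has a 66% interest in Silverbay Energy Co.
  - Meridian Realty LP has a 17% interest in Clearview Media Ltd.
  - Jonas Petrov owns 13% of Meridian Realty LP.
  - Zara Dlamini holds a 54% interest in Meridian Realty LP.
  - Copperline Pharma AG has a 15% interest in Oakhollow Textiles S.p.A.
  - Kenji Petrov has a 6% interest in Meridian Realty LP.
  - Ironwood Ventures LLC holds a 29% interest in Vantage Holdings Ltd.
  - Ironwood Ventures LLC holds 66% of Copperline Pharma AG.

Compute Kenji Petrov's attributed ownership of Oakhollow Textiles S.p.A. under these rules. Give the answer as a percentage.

33.711842%

By parent–child attribution (R1), Kenji Petrov is treated as also owning Jonas Petrov's interest in Meridian Realty LP, giving 6% + 13% = 19%.
By parent–child attribution (R1), Kenji Petrov is treated as also owning Jonas Petrov's interest in Larkspur Services GmbH, giving 47% + 13% = 60%.
By parent–child attribution (R1), Kenji Petrov is treated as owning Jonas Petrov's 32% interest in Oakhollow Textiles S.p.A.
Chain via Meridian Realty LP → Clearview Media Ltd → Silverbay Energy Co. (R3): 19% × 17% × 66% × 19% = 0.405042% of Oakhollow Textiles S.p.A.
Chain via Larkspur Services GmbH → Ironwood Ventures LLC → Copperline Pharma AG (R3): 60% × 22% × 66% × 15% = 1.3068% of Oakhollow Textiles S.p.A.
Direct interest in Oakhollow Textiles S.p.A: 32%.
Aggregating (R2): 0.405042% + 1.3068% + 32% = 33.711842%.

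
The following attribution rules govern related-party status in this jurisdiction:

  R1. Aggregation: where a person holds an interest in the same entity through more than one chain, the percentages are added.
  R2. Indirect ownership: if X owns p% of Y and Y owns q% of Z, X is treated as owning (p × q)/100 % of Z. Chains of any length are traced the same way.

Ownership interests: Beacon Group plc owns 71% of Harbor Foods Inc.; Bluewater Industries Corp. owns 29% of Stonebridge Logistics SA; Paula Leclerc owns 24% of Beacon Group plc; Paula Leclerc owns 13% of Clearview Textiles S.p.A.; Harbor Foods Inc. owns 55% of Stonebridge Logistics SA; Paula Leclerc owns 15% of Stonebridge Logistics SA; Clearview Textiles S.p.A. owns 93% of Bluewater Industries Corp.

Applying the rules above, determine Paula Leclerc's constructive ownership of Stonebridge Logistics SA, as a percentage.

Chain via Beacon Group plc → Harbor Foods Inc. (R2): 24% × 71% × 55% = 9.372% of Stonebridge Logistics SA.
Chain via Clearview Textiles S.p.A. → Bluewater Industries Corp. (R2): 13% × 93% × 29% = 3.5061% of Stonebridge Logistics SA.
Direct interest in Stonebridge Logistics SA: 15%.
Aggregating (R1): 9.372% + 3.5061% + 15% = 27.8781%.

27.8781%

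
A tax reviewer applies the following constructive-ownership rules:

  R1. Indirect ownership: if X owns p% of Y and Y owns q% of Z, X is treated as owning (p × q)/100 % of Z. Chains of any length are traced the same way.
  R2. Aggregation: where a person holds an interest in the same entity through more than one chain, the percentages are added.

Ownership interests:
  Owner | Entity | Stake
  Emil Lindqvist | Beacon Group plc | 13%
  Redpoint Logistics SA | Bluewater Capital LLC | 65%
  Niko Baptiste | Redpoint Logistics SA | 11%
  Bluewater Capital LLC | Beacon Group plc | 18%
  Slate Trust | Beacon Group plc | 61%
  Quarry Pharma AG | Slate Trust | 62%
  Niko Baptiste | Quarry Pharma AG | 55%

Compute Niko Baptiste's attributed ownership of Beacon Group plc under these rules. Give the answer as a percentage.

22.088%

Chain via Redpoint Logistics SA → Bluewater Capital LLC (R1): 11% × 65% × 18% = 1.287% of Beacon Group plc.
Chain via Quarry Pharma AG → Slate Trust (R1): 55% × 62% × 61% = 20.801% of Beacon Group plc.
Aggregating (R2): 1.287% + 20.801% = 22.088%.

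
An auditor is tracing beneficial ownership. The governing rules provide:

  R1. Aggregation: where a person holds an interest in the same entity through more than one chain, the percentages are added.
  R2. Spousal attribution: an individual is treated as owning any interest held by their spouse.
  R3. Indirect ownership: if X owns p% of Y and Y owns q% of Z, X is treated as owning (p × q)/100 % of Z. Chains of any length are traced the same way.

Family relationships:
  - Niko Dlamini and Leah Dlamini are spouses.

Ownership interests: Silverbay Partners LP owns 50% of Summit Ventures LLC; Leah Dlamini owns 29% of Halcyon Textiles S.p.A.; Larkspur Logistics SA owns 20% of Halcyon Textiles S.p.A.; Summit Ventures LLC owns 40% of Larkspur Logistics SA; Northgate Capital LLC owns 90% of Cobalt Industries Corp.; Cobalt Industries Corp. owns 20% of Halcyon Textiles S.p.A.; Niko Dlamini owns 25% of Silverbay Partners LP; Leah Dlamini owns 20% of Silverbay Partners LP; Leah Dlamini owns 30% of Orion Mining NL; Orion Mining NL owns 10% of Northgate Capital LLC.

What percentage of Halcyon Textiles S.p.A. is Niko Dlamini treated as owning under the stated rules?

By spousal attribution (R2), Niko Dlamini is treated as also owning Leah Dlamini's interest in Silverbay Partners LP, giving 25% + 20% = 45%.
By spousal attribution (R2), Niko Dlamini is treated as owning Leah Dlamini's 30% interest in Orion Mining NL.
By spousal attribution (R2), Niko Dlamini is treated as owning Leah Dlamini's 29% interest in Halcyon Textiles S.p.A.
Chain via Silverbay Partners LP → Summit Ventures LLC → Larkspur Logistics SA (R3): 45% × 50% × 40% × 20% = 1.8% of Halcyon Textiles S.p.A.
Chain via Orion Mining NL → Northgate Capital LLC → Cobalt Industries Corp. (R3): 30% × 10% × 90% × 20% = 0.54% of Halcyon Textiles S.p.A.
Direct interest in Halcyon Textiles S.p.A: 29%.
Aggregating (R1): 1.8% + 0.54% + 29% = 31.34%.

31.34%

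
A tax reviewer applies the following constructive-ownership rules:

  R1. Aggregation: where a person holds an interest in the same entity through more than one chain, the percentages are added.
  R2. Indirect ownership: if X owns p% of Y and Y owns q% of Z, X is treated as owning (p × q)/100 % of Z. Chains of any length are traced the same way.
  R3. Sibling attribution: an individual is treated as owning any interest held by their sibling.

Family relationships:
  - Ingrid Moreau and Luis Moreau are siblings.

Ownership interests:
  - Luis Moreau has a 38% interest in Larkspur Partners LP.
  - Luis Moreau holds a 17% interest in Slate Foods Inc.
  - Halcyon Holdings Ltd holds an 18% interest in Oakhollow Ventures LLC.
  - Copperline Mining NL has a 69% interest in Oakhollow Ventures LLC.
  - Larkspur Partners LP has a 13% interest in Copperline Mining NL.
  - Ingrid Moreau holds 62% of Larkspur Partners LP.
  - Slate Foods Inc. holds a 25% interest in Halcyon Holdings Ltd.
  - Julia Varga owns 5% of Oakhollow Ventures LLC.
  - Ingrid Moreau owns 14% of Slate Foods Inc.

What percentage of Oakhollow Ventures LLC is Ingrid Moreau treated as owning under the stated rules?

By sibling attribution (R3), Ingrid Moreau is treated as also owning Luis Moreau's interest in Slate Foods Inc, giving 14% + 17% = 31%.
By sibling attribution (R3), Ingrid Moreau is treated as also owning Luis Moreau's interest in Larkspur Partners LP, giving 62% + 38% = 100%.
Chain via Slate Foods Inc. → Halcyon Holdings Ltd (R2): 31% × 25% × 18% = 1.395% of Oakhollow Ventures LLC.
Chain via Larkspur Partners LP → Copperline Mining NL (R2): 100% × 13% × 69% = 8.97% of Oakhollow Ventures LLC.
Aggregating (R1): 1.395% + 8.97% = 10.365%.

10.365%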